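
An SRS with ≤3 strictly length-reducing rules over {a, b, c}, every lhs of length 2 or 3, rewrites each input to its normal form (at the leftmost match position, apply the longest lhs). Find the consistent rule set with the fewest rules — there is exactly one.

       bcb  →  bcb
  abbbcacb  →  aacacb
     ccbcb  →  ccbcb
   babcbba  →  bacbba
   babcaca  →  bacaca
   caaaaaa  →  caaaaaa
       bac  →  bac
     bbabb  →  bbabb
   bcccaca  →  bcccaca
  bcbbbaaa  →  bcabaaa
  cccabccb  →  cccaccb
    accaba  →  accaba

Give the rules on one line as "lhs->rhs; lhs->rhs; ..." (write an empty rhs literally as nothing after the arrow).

  | bcb
  | abbbcacb => aabcacb => aacacb
  | ccbcb
  | babcbba => bacbba

abc->ac; bbb->ab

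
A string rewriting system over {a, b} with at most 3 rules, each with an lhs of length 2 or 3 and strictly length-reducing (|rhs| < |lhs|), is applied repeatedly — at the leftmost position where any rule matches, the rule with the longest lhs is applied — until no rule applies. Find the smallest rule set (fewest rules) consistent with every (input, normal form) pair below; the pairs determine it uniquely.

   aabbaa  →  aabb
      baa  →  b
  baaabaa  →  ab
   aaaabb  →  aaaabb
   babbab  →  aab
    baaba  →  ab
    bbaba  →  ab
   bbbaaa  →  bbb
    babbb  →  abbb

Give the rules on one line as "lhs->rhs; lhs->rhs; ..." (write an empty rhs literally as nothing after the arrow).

  | aabbaa => aabba => aabb
  | baa => ba => b
  | baaabaa => baabaa => babaa => abaa => aba => ab
  | aaaabb

ba->b; bab->ab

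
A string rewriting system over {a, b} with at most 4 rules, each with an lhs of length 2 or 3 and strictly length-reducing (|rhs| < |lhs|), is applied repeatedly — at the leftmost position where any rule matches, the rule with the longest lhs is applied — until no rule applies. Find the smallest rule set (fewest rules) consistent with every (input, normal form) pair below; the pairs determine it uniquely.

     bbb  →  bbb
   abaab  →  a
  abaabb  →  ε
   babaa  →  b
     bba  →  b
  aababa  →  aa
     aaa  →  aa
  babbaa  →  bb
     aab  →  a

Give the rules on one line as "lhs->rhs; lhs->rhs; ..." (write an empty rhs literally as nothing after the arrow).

  | bbb
  | abaab => aab => a
  | abaabb => aabb => ab => ε
  | babaa => baa => b

aaa->aa; ab->; ba->; baa->b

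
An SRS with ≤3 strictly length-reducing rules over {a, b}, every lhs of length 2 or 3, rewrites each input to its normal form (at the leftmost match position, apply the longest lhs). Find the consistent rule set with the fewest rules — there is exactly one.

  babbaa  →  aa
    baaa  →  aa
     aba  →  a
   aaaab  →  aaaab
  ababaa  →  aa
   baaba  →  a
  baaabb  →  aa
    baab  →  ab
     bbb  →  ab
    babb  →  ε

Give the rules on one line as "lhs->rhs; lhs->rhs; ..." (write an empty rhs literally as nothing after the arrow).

ba->; bb->; bbb->ab

  | babbaa => bbaa => aa
  | baaa => aa
  | aba => a
  | aaaab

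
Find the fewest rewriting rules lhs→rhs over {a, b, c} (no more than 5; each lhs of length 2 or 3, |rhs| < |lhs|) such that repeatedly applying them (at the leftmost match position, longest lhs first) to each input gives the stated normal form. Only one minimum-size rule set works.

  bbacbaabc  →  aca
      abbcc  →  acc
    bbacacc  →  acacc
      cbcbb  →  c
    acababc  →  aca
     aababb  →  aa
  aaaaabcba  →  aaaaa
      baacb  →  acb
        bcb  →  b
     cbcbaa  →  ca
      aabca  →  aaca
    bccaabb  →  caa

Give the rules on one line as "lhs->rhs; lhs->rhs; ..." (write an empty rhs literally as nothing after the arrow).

ba->; bb->; bc->; bca->ca

  | bbacbaabc => acbaabc => acabc => aca
  | abbcc => acc
  | bbacacc => acacc
  | cbcbb => cbb => c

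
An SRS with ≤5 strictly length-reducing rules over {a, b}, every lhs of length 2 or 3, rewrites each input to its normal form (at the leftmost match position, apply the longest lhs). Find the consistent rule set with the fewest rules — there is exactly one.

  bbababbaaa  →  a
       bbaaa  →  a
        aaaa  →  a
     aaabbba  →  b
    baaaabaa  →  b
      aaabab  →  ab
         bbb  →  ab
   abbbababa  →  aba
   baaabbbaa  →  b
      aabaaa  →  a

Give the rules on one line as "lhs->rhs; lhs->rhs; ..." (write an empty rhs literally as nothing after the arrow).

aa->b; abb->; bab->; bb->a

  | bbababbaaa => aababbaaa => bbabbaaa => aabbaaa => bbbaaa => abaaa => abba => a
  | bbaaa => aaaa => baa => bb => a
  | aaaa => baa => bb => a
  | aaabbba => babbba => bba => aa => b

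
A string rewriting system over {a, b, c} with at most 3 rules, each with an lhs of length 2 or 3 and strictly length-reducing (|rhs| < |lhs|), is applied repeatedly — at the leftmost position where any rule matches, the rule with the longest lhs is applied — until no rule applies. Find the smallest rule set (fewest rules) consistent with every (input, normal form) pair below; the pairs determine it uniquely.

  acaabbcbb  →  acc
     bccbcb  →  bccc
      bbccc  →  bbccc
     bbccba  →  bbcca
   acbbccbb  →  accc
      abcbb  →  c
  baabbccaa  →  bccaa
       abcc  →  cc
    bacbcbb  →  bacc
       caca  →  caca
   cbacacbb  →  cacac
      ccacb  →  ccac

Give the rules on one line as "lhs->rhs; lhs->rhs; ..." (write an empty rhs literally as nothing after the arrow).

  | acaabbcbb => acabcbb => accbb => accb => acc
  | bccbcb => bcccb => bccc
  | bbccc
  | bbccba => bbcca

ab->; cb->c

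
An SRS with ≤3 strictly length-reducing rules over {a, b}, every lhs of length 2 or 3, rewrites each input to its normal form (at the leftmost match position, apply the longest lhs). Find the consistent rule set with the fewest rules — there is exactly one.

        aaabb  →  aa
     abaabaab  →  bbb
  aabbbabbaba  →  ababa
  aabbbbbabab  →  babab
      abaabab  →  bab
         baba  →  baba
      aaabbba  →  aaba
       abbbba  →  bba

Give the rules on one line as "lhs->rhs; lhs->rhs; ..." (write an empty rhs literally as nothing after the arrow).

  | aaabb => aa
  | abaabaab => abbbaab => baab => bbb
  | aabbbabbaba => ababbaba => ababa
  | aabbbbbabab => abbbabab => babab

abb->; baa->bb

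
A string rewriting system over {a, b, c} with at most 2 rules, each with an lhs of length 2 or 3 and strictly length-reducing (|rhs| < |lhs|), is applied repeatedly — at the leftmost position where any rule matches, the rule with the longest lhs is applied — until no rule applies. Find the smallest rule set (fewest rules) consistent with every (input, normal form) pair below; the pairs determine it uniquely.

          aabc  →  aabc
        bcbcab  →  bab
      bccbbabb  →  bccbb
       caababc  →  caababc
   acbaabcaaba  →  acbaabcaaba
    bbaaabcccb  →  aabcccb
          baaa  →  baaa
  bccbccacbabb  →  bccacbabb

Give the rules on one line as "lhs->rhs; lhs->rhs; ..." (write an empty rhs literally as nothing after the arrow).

  | aabc
  | bcbcab => bab
  | bccbbabb => bccbb
  | caababc

bba->; cbc->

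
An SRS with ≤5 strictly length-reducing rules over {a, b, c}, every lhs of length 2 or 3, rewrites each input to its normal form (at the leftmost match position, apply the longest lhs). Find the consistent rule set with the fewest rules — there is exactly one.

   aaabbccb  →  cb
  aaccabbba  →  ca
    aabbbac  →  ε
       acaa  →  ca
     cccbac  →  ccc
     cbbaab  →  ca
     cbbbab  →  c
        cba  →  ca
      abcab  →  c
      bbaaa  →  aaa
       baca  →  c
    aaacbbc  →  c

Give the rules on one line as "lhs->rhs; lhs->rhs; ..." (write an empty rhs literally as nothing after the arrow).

ab->; ac->; aca->c; ba->a

  | aaabbccb => aabccb => accb => cb
  | aaccabbba => acabbba => cbbba => cbba => cba => ca
  | aabbbac => abbac => bac => ac => ε
  | acaa => ca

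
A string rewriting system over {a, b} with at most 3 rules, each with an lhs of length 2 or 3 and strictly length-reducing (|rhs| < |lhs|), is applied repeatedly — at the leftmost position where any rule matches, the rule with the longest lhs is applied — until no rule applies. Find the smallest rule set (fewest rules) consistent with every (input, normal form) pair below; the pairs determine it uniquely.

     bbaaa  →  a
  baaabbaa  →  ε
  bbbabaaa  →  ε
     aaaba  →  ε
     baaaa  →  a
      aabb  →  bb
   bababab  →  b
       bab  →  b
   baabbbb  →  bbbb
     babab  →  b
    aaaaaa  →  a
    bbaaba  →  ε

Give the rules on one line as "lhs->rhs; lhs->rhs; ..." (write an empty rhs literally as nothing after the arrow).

  | bbaaa => baa => a
  | baaabbaa => aabbaa => abbaa => bbaa => ba => ε
  | bbbabaaa => bbbaaa => bbaa => ba => ε
  | aaaba => aaba => aba => ba => ε

aa->a; ab->b; ba->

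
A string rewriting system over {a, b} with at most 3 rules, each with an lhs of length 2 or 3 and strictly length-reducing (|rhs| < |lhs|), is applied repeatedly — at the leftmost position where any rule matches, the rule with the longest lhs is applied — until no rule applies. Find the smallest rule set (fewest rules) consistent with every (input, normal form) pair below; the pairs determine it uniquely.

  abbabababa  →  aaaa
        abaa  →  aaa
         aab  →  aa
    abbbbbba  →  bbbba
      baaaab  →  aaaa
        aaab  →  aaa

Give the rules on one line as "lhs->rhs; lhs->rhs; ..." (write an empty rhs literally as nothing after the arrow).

  | abbabababa => abababa => aababa => aaaba => aaaa
  | abaa => aaa
  | aab => aa
  | abbbbbba => bbbba

ab->a; abb->; baa->aa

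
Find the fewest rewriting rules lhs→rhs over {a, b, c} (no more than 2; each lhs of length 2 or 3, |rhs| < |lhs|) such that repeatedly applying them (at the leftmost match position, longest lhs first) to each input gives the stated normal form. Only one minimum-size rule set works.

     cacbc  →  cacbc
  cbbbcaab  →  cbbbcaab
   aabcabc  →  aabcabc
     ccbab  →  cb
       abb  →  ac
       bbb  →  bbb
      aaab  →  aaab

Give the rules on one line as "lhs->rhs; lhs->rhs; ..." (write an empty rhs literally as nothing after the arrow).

abb->ac; cba->

  | cacbc
  | cbbbcaab
  | aabcabc
  | ccbab => cb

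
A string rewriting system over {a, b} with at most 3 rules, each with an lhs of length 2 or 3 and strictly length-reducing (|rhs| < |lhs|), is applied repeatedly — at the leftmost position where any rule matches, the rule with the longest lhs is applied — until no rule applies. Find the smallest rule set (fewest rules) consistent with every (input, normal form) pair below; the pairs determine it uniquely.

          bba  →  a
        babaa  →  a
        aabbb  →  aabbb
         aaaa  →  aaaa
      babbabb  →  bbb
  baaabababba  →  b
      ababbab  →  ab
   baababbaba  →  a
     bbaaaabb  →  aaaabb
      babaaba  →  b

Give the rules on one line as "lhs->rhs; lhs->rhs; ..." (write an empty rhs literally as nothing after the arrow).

aba->b; ba->a

  | bba => ba => a
  | babaa => abaa => ba => a
  | aabbb
  | aaaa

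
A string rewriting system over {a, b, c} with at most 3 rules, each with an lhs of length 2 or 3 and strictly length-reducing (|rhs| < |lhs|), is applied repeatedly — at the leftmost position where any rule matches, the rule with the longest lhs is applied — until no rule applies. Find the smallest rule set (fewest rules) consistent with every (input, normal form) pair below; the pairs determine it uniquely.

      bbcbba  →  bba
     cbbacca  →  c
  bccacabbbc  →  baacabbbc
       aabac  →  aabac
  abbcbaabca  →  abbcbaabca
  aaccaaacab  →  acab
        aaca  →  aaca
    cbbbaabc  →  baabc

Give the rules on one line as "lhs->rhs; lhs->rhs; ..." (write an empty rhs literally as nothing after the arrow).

aaa->c; cbb->; cc->a

  | bbcbba => bba
  | cbbacca => acca => aaa => c
  | bccacabbbc => baacabbbc
  | aabac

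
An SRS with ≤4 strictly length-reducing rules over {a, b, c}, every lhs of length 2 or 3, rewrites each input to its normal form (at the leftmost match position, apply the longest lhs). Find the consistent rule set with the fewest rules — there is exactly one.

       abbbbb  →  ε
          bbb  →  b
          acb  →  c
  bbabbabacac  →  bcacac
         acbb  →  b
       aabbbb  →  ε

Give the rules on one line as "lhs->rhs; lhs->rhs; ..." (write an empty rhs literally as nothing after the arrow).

  | abbbbb => cbbbb => bbbb => bb => ε
  | bbb => b
  | acb => ab => c
  | bbabbabacac => abbabacac => cbabacac => babacac => bcacac

ab->c; bb->; cb->b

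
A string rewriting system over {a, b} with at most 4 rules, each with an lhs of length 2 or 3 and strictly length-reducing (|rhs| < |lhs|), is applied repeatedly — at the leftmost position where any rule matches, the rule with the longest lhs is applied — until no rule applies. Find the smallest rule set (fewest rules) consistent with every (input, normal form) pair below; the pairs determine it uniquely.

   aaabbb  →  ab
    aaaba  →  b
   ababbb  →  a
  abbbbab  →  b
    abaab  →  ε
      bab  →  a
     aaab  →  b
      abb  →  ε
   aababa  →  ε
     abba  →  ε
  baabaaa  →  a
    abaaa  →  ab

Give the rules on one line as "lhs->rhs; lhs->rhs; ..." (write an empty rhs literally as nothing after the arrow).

  | aaabbb => bbb => ab
  | aaaba => ba => b
  | ababbb => abbbb => aabb => bb => a
  | abbbbab => aabbab => bbab => aab => b

aa->; aaa->; ba->b; bb->a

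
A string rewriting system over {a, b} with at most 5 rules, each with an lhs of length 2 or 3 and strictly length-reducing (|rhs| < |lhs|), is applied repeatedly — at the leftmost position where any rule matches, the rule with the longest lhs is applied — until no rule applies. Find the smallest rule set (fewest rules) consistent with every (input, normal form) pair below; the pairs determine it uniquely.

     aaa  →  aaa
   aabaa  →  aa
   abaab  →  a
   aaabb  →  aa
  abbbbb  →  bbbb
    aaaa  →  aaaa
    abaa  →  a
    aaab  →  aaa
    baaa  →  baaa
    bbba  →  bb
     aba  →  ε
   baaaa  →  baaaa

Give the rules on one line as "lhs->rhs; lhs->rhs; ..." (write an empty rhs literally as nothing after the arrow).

  | aaa
  | aabaa => aa
  | abaab => ab => a
  | aaabb => aab => aa

ab->a; aba->; abb->b; bba->b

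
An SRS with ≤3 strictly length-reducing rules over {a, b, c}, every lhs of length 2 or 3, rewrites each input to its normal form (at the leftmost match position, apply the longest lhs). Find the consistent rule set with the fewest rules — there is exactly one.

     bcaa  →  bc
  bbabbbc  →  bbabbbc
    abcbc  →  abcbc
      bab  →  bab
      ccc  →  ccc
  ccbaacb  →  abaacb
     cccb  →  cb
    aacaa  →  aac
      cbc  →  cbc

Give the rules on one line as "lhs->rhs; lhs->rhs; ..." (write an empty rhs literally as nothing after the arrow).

ca->c; ccb->ab

  | bcaa => bca => bc
  | bbabbbc
  | abcbc
  | bab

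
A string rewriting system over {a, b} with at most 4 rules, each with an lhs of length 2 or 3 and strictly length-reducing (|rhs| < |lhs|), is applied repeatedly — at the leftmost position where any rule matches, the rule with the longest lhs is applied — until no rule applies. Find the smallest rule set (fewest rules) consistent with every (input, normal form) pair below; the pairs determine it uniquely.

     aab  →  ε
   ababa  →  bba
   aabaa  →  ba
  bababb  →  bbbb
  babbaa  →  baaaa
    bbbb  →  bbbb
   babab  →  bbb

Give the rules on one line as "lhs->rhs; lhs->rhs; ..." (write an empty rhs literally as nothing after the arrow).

  | aab => ab => ε
  | ababa => bba
  | aabaa => abaa => ba
  | bababb => bbbb

aab->ab; ab->; aba->b; abb->aa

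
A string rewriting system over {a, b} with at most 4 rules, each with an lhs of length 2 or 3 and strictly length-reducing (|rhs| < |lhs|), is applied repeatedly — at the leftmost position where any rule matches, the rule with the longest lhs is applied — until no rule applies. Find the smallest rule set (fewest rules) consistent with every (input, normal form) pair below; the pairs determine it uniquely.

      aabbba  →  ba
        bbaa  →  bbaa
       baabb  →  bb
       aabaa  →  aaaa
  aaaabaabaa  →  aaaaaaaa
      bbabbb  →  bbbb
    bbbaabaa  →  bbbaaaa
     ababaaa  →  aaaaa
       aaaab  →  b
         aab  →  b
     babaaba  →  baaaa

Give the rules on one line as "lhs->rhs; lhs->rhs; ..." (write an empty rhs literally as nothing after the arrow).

ab->b; aba->aa; abb->b

  | aabbba => abba => ba
  | bbaa
  | baabb => bab => bb
  | aabaa => aaaa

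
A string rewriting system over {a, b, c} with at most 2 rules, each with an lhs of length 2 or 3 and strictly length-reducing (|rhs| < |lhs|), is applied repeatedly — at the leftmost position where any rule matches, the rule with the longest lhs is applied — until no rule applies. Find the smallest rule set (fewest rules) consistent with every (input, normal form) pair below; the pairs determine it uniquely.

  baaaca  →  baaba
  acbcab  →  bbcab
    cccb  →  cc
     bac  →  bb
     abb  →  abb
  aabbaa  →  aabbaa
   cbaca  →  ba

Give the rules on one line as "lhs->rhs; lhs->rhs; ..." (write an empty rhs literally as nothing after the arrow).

ac->b; cb->

  | baaaca => baaba
  | acbcab => bbcab
  | cccb => cc
  | bac => bb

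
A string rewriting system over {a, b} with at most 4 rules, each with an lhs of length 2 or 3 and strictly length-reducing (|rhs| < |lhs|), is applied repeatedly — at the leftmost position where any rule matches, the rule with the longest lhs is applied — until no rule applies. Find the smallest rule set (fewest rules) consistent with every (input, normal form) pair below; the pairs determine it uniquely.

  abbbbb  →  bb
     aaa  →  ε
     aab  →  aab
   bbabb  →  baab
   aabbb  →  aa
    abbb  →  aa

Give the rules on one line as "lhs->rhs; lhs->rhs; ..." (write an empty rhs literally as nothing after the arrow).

  | abbbbb => bbbbb => aabb => abb => bb
  | aaa => ε
  | aab
  | bbabb => baab

aaa->; abb->bb; bab->aa; bbb->aa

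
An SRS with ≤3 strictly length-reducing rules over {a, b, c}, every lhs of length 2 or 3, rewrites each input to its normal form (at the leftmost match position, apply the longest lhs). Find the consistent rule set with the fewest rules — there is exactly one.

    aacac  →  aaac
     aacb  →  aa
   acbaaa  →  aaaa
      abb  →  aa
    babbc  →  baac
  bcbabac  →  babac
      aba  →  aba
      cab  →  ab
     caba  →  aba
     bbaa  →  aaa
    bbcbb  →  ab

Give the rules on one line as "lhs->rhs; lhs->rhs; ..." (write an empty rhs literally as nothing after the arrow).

bb->a; ca->a; cb->

  | aacac => aaac
  | aacb => aa
  | acbaaa => aaaa
  | abb => aa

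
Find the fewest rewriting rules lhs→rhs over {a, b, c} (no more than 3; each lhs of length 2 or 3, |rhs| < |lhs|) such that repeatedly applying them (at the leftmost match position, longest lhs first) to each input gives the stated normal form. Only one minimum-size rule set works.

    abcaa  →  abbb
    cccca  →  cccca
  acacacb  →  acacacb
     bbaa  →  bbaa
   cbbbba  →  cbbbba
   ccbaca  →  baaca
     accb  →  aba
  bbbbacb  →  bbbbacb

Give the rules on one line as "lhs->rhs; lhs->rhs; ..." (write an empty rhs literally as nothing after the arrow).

  | abcaa => abbb
  | cccca
  | acacacb
  | bbaa

caa->bb; ccb->ba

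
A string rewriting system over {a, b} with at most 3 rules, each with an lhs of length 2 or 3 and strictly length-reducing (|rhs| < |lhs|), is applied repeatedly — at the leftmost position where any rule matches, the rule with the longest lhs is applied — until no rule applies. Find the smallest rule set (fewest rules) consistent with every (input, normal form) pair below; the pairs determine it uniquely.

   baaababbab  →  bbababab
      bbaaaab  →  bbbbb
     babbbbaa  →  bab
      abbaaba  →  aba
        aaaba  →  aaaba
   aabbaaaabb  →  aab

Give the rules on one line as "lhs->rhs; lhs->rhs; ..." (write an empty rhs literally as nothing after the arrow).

  | baaababbab => bbababbab => bbababab
  | bbaaaab => bbbaab => bbbbb
  | babbbbaa => babbbaa => babbaa => babaa => babb => bab
  | abbaaba => abaaba => abbba => abba => aba

abb->ab; baa->bb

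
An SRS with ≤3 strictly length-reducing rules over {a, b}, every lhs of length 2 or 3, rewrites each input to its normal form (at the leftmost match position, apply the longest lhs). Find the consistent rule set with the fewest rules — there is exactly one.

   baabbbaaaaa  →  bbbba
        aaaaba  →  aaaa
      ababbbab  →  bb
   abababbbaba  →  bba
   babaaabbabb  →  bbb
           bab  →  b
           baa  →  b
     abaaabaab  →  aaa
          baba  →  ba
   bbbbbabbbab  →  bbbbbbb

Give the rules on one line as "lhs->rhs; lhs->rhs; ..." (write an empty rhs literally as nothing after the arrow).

ab->; baa->b

  | baabbbaaaaa => bbbbaaaaa => bbbbaaa => bbbba
  | aaaaba => aaaa
  | ababbbab => abbbab => bbab => bb
  | abababbbaba => ababbbaba => abbbaba => bbaba => bba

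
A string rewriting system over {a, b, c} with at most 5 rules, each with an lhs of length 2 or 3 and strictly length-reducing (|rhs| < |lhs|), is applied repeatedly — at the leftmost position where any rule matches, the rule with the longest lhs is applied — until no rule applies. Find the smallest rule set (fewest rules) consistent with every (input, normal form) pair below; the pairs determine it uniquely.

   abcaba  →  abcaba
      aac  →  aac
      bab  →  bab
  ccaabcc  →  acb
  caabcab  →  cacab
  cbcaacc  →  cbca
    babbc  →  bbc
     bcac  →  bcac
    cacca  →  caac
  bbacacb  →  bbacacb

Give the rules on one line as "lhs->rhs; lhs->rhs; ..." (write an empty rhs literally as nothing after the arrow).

  | abcaba
  | aac
  | bab
  | ccaabcc => acabcc => acabb => acb

aab->a; abb->b; cc->b; cca->ac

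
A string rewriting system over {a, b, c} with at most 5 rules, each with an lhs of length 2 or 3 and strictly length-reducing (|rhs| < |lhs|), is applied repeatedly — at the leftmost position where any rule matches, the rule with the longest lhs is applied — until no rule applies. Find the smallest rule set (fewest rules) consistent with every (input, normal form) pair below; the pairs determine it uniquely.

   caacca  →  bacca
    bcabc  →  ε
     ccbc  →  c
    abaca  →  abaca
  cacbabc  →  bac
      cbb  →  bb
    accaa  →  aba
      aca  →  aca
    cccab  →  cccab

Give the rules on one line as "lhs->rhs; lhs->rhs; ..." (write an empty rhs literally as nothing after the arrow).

  | caacca => bacca
  | bcabc => cabc => cac => ε
  | ccbc => cbc => bc => c
  | abaca

bc->c; caa->ba; cac->; cb->b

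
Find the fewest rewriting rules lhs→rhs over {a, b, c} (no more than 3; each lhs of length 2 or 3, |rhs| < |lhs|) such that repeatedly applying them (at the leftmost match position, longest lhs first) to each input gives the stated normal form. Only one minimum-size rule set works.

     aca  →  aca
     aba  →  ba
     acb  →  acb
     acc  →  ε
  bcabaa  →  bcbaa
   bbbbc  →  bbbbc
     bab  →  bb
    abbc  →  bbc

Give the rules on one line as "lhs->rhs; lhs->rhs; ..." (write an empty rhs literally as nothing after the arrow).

ab->b; acc->

  | aca
  | aba => ba
  | acb
  | acc => ε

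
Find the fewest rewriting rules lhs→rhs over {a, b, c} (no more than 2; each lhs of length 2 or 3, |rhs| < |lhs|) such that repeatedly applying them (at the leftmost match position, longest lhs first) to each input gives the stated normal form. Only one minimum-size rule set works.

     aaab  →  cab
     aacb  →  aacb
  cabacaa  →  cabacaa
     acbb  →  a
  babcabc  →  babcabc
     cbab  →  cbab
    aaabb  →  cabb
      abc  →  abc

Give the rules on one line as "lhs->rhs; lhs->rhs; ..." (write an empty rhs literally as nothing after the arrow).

  | aaab => cab
  | aacb
  | cabacaa
  | acbb => a

aaa->ca; cbb->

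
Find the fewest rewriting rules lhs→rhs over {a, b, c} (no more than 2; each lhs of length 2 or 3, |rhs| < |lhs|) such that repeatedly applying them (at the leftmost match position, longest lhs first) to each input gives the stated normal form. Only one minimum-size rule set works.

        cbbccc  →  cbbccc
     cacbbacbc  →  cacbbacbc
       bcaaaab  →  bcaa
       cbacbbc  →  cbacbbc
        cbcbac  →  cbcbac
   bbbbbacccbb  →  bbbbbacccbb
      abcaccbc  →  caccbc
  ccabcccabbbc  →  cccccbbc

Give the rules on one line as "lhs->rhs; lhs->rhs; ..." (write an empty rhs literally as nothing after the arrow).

aab->; ab->

  | cbbccc
  | cacbbacbc
  | bcaaaab => bcaa
  | cbacbbc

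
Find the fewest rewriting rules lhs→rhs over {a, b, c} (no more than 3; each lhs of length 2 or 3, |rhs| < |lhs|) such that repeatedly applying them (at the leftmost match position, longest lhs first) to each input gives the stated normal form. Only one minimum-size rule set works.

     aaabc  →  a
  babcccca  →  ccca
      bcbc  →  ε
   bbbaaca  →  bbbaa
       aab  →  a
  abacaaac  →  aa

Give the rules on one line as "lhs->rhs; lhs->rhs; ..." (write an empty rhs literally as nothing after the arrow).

ab->; ac->; bc->

  | aaabc => aac => a
  | babcccca => bcccca => ccca
  | bcbc => bc => ε
  | bbbaaca => bbbaa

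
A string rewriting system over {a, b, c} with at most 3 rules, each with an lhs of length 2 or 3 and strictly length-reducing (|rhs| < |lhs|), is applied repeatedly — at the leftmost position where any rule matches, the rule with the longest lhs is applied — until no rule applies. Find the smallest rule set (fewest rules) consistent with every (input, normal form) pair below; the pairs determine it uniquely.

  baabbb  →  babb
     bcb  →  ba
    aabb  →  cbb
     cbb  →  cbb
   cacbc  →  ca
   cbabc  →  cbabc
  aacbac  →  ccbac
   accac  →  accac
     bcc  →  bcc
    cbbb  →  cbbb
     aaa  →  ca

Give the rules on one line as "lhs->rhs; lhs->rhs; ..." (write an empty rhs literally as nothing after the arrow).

aa->c; bcb->ba; cbc->

  | baabbb => bcbbb => babb
  | bcb => ba
  | aabb => cbb
  | cbb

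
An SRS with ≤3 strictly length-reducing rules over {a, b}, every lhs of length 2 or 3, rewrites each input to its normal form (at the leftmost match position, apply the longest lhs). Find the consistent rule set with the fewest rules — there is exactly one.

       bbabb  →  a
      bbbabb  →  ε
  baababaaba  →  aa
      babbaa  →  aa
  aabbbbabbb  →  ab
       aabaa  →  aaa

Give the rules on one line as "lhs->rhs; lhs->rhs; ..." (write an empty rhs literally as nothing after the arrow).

  | bbabb => abb => a
  | bbbabb => babb => bb => ε
  | baababaaba => ababaaba => abaaba => aaba => aa
  | babbaa => bbaa => aa

aab->a; ba->; bb->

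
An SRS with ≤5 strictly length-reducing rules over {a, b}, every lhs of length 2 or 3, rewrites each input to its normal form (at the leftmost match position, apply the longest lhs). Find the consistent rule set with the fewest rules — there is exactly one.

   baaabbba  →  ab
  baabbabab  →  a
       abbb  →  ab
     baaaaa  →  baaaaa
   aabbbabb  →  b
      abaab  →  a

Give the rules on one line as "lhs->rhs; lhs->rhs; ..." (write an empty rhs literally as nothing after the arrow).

  | baaabbba => babbba => bbbba => bba => ab
  | baabbabab => bbbabab => babab => bbab => abb => a
  | abbb => ab
  | baaaaa

aab->b; bab->bb; bb->; bba->ab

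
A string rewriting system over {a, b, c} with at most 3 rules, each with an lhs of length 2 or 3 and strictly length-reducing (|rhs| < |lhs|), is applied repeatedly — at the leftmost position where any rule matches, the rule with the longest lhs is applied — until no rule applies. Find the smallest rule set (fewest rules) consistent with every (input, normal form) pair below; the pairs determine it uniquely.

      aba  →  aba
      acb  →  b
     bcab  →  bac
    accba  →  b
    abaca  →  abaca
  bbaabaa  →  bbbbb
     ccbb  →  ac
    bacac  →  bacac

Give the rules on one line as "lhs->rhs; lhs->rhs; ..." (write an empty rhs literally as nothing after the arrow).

  | aba
  | acb => aa => b
  | bcab => bac
  | accba => acaa => acb => aa => b

aa->b; cab->ac; cb->a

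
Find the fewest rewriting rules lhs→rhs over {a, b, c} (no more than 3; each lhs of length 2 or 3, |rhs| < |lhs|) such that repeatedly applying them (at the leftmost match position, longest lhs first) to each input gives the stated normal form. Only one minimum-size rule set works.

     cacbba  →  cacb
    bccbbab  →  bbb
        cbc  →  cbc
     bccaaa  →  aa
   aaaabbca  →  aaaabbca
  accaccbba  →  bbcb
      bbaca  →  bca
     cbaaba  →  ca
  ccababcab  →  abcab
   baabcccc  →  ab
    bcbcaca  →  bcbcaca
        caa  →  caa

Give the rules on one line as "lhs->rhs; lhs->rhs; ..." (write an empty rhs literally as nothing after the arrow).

  | cacbba => cacb
  | bccbbab => bbbab => bbb
  | cbc
  | bccaaa => baaa => aa

aac->bb; ba->; cc->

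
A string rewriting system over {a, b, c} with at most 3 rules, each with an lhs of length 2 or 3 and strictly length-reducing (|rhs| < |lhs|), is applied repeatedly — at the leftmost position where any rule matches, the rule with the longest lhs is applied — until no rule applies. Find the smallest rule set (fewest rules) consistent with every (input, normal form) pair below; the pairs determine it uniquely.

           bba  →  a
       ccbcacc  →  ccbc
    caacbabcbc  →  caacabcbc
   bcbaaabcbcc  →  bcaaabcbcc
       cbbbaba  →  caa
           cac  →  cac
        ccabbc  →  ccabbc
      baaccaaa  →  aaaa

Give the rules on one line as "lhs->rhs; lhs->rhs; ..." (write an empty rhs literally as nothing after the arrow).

acc->; ba->a

  | bba => ba => a
  | ccbcacc => ccbc
  | caacbabcbc => caacabcbc
  | bcbaaabcbcc => bcaaabcbcc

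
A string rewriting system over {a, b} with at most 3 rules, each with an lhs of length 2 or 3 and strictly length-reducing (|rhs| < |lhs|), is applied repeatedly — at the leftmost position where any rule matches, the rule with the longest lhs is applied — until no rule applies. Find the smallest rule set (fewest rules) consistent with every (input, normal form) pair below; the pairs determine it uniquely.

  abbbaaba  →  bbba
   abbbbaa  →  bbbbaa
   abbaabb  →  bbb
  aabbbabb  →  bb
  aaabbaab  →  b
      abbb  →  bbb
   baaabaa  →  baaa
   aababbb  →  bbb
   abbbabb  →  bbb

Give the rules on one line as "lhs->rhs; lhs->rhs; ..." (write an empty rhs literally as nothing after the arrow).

  | abbbaaba => bbbaaba => bbba
  | abbbbaa => bbbbaa
  | abbaabb => bbaabb => bbb
  | aabbbabb => bbabb => bb

aab->; ab->b; bab->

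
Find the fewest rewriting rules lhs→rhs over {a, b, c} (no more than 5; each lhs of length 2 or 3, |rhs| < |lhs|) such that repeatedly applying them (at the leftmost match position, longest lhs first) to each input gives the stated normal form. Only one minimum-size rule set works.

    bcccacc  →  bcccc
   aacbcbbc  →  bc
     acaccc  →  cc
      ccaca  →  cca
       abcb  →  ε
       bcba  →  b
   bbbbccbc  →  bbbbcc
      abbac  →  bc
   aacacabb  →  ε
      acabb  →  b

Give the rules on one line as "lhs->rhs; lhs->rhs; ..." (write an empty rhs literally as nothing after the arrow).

ab->; ac->; ba->b; cb->

  | bcccacc => bcccc
  | aacbcbbc => abcbbc => cbbc => bc
  | acaccc => accc => cc
  | ccaca => cca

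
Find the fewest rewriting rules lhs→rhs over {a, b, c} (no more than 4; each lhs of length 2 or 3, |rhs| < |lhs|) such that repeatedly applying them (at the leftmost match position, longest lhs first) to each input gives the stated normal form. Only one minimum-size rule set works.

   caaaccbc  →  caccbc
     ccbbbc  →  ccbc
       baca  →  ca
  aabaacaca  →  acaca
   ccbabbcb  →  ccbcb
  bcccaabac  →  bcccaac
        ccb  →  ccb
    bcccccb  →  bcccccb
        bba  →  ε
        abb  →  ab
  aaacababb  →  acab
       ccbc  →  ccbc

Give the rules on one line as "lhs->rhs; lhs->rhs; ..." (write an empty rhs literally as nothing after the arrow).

aaa->a; ba->; bb->b

  | caaaccbc => caccbc
  | ccbbbc => ccbbc => ccbc
  | baca => ca
  | aabaacaca => aaacaca => acaca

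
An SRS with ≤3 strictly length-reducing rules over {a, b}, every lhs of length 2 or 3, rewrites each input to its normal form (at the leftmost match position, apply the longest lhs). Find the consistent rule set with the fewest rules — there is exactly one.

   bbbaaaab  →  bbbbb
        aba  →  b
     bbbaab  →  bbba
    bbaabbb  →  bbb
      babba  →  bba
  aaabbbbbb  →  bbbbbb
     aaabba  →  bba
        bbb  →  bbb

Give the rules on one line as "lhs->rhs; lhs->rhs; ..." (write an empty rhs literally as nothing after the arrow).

  | bbbaaaab => bbbabab => bbbbb
  | aba => b
  | bbbaab => bbba
  | bbaabbb => bbabb => bbb

aaa->ab; ab->; aba->b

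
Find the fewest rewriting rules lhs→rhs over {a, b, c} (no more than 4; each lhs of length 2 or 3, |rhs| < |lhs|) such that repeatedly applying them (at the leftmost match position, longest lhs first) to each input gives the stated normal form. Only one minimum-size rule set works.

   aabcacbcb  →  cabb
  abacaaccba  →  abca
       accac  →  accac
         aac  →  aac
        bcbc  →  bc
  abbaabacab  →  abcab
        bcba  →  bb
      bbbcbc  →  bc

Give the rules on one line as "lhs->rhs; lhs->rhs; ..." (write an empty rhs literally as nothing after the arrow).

aab->; ba->b; bbc->bc; cb->b

  | aabcacbcb => cacbcb => cabcb => cabb
  | abacaaccba => abcaaccba => abcaacba => abcaaba => abca
  | accac
  | aac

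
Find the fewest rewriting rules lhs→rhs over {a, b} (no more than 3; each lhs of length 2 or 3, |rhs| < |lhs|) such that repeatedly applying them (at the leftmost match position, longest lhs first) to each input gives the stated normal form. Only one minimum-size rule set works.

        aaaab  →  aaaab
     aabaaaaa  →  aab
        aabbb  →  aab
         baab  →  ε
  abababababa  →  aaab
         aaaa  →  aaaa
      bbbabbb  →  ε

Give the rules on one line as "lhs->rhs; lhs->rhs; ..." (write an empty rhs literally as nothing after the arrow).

ba->b; bb->

  | aaaab
  | aabaaaaa => aabaaaa => aabaaa => aabaa => aaba => aab
  | aabbb => aab
  | baab => bab => bb => ε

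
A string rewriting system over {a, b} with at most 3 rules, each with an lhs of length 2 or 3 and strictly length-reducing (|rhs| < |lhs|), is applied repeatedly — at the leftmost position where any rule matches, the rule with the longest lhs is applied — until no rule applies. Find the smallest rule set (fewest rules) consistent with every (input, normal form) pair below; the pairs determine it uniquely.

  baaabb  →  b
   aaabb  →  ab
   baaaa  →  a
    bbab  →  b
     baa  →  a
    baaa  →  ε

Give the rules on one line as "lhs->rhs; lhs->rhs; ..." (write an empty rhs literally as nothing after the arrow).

  | baaabb => aabb => bb => b
  | aaabb => abb => ab
  | baaaa => aaa => a
  | bbab => bab => b

aa->; ba->; bb->b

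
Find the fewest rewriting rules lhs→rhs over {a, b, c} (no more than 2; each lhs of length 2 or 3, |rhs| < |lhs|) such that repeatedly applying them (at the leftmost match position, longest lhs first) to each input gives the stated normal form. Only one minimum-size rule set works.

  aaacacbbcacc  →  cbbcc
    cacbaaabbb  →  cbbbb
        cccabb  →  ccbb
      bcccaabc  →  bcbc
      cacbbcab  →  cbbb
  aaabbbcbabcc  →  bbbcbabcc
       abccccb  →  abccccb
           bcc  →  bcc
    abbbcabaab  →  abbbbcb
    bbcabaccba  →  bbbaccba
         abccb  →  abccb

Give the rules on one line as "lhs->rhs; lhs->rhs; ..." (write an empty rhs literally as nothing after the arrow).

  | aaacacbbcacc => cacacbbcacc => cacbbcacc => cbbcacc => cbbcc
  | cacbaaabbb => cbaaabbb => cbcabbb => cbbbb
  | cccabb => ccbb
  | bcccaabc => bccabc => bcbc

aa->c; ca->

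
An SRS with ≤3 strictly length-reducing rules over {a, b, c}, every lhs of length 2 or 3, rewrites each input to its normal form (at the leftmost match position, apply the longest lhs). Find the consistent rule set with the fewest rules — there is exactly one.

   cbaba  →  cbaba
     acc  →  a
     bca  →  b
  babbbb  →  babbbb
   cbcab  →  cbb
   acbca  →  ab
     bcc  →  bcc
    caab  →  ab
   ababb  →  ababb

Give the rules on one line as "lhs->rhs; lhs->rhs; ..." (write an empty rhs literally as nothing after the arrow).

ac->a; ca->

  | cbaba
  | acc => ac => a
  | bca => b
  | babbbb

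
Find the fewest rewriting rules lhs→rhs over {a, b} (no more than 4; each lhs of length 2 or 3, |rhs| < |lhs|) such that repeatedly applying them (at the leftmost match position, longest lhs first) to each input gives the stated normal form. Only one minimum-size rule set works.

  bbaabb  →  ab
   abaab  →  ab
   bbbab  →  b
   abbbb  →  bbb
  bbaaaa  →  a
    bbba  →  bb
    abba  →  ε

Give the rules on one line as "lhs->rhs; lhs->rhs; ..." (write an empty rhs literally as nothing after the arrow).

  | bbaabb => babb => ab
  | abaab => aab => ab
  | bbbab => bba => b
  | abbbb => bbb

aa->a; abb->b; ba->; bab->a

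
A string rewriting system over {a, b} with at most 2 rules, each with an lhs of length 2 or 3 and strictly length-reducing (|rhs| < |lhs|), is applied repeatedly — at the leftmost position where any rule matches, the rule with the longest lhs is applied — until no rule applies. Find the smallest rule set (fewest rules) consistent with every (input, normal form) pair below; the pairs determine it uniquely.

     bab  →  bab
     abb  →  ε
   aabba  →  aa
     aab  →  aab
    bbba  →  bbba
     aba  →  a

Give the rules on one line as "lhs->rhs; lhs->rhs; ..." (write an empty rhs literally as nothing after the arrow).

aba->a; abb->

  | bab
  | abb => ε
  | aabba => aa
  | aab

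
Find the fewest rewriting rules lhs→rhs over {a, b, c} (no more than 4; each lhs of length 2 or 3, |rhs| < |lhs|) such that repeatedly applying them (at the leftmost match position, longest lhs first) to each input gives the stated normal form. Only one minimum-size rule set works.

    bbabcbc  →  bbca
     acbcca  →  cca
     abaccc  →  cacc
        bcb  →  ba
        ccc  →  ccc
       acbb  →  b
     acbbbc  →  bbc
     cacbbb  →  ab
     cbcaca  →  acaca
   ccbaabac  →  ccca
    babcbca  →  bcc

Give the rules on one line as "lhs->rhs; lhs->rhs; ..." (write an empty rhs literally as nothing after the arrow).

  | bbabcbc => bbabac => bbaaa => bbca
  | acbcca => cca
  | abaccc => aaacc => cacc
  | bcb => ba

aa->c; acb->; bac->aa; cb->a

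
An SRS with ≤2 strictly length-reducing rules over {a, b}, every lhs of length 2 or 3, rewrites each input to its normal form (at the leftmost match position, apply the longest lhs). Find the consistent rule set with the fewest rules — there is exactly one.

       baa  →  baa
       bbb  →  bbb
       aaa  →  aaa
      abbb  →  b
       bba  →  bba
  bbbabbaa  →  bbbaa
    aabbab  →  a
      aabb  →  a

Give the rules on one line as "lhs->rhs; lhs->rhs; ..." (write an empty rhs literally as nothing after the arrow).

  | baa
  | bbb
  | aaa
  | abbb => b

ab->; abb->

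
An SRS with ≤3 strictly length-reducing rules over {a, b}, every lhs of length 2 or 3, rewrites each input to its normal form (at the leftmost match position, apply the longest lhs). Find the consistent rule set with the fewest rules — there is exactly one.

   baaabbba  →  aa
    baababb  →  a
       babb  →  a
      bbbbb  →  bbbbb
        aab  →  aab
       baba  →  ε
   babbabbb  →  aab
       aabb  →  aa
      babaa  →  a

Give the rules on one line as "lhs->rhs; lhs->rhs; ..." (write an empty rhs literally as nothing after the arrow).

  | baaabbba => aaabbba => aaaba => aa
  | baababb => aababb => abb => a
  | babb => abb => a
  | bbbbb

aba->; abb->a; ba->a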